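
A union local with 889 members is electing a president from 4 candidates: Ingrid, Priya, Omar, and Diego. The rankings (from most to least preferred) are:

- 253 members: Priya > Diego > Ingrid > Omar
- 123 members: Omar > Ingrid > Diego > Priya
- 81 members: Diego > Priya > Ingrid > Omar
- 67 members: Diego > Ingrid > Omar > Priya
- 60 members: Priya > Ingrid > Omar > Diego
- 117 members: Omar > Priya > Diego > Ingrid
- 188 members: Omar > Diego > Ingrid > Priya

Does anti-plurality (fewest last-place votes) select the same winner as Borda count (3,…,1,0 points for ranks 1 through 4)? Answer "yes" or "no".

Anti-plurality — last-place votes: Ingrid 117, Priya 378, Omar 334, Diego 60. Winner: Diego.
Borda — scores: Ingrid 1022, Priya 1335, Omar 1411, Diego 1566. Winner: Diego.
The two methods agree.

yes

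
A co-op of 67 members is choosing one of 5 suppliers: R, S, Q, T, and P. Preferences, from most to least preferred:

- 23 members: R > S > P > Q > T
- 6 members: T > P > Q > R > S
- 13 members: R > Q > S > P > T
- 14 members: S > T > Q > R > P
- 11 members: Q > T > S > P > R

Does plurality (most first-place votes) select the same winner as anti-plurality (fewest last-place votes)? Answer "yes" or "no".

no

Plurality — first-place votes: R 36, S 14, Q 11, T 6, P 0. Winner: R.
Anti-plurality — last-place votes: R 11, S 6, Q 0, T 36, P 14. Winner: Q.
The two methods disagree.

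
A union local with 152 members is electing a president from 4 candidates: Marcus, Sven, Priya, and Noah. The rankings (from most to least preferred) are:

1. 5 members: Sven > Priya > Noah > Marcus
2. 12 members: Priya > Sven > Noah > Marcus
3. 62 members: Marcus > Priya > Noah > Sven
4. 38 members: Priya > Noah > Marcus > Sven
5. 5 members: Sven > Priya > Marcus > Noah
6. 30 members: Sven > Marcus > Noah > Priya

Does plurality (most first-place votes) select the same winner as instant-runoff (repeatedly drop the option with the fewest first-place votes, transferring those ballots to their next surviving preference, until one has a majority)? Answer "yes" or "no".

yes

Plurality — first-place votes: Marcus 62, Sven 40, Priya 50, Noah 0. Winner: Marcus.
Instant-runoff — R1 Marcus 62, Sven 40, Priya 50, Noah 0 (Noah out); R2 Marcus 62, Sven 40, Priya 50 (Sven out); R3 Marcus 92, Priya 60 (Marcus winner). Winner: Marcus.
The two methods agree.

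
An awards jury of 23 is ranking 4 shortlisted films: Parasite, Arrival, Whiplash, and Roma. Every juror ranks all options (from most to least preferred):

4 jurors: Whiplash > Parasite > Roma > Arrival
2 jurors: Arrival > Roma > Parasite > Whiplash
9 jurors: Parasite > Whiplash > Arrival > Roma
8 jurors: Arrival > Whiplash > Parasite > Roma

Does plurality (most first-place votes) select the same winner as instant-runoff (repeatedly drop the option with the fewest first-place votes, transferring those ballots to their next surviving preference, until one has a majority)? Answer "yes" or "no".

no

Plurality — first-place votes: Parasite 9, Arrival 10, Whiplash 4, Roma 0. Winner: Arrival.
Instant-runoff — R1 Parasite 9, Arrival 10, Whiplash 4, Roma 0 (Roma out); R2 Parasite 9, Arrival 10, Whiplash 4 (Whiplash out); R3 Parasite 13, Arrival 10 (Parasite winner). Winner: Parasite.
The two methods disagree.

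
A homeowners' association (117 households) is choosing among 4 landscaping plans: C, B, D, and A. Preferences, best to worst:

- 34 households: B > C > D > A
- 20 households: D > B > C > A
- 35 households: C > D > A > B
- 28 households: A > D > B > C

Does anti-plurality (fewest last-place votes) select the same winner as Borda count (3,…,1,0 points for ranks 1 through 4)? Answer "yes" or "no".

Anti-plurality — last-place votes: C 28, B 35, D 0, A 54. Winner: D.
Borda — scores: C 193, B 170, D 220, A 119. Winner: D.
The two methods agree.

yes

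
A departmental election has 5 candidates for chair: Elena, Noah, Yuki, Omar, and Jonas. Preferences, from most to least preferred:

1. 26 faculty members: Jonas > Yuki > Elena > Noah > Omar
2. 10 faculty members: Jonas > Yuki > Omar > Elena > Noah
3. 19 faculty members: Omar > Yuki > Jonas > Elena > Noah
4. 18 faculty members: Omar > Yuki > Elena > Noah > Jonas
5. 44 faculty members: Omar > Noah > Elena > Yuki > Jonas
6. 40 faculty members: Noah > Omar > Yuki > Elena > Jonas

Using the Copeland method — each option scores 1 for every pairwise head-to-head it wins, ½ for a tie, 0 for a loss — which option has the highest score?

Elena: beats Jonas; loses to Noah, Yuki, and Omar → score 1.
Noah: beats Elena, Yuki, and Jonas; loses to Omar → score 3.
Yuki: beats Elena and Jonas; loses to Noah and Omar → score 2.
Omar: beats Elena, Noah, Yuki, and Jonas → score 4.
Jonas: loses to Elena, Noah, Yuki, and Omar → score 0.
Omar has the best pairwise record.

Omar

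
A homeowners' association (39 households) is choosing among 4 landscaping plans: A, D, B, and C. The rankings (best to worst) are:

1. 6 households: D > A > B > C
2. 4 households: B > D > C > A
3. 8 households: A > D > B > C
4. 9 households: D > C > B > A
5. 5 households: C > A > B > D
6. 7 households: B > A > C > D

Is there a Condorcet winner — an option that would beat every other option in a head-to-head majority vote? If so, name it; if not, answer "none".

none

Checking pairwise contests:
B beats A 20–19.
A beats D 20–19.
D beats B 23–16.
A beats C 21–18.
Every option loses at least one head-to-head, so there is no Condorcet winner.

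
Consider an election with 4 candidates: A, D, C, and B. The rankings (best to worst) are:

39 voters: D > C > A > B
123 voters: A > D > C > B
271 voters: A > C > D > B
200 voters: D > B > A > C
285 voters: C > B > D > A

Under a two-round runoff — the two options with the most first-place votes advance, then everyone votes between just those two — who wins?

A

Round 1 first-place votes: A 394, D 239, C 285, B 0.
A and C advance.
Runoff: A is preferred to C by 594 voters; C by 324.
A wins the runoff.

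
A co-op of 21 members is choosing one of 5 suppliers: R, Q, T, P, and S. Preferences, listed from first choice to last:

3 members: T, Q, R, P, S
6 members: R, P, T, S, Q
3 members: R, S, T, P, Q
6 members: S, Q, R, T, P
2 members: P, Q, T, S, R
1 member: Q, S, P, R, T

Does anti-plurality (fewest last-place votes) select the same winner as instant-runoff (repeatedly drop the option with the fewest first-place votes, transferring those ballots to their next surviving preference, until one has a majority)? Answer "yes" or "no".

no

Anti-plurality — last-place votes: R 2, Q 9, T 1, P 6, S 3. Winner: T.
Instant-runoff — R1 R 9, Q 1, T 3, P 2, S 6 (Q out); R2 R 9, T 3, P 2, S 7 (P out); R3 R 9, T 5, S 7 (T out); R4 R 12, S 9 (R winner). Winner: R.
The two methods disagree.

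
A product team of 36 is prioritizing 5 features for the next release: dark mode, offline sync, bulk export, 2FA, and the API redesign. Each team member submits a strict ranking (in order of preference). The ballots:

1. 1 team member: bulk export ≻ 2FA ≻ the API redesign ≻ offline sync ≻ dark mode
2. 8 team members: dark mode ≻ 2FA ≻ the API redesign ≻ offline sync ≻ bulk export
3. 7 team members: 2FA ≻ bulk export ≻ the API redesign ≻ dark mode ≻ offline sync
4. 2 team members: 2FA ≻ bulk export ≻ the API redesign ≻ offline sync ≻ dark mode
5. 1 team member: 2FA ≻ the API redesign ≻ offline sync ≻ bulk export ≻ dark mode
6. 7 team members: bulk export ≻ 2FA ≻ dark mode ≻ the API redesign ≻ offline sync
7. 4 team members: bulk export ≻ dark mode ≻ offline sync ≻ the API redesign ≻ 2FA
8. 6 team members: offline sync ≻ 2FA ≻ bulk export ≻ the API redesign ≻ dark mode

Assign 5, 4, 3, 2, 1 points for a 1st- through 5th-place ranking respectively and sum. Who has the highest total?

2FA

dark mode: 1·1 + 8·5 + 7·2 + 2·1 + 1·1 + 7·3 + 4·4 + 6·1 = 101
offline sync: 1·2 + 8·2 + 7·1 + 2·2 + 1·3 + 7·1 + 4·3 + 6·5 = 81
bulk export: 1·5 + 8·1 + 7·4 + 2·4 + 1·2 + 7·5 + 4·5 + 6·3 = 124
2FA: 1·4 + 8·4 + 7·5 + 2·5 + 1·5 + 7·4 + 4·1 + 6·4 = 142
the API redesign: 1·3 + 8·3 + 7·3 + 2·3 + 1·4 + 7·2 + 4·2 + 6·2 = 92
2FA has the highest Borda score (142).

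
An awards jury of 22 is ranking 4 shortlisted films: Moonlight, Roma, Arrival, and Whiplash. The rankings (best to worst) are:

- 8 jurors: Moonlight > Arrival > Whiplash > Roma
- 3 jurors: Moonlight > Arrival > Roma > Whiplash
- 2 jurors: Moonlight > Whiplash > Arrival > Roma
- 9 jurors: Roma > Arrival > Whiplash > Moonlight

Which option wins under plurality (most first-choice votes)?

Moonlight

First-place votes: Moonlight 13, Roma 9, Arrival 0, Whiplash 0.
Moonlight has the most first-place votes.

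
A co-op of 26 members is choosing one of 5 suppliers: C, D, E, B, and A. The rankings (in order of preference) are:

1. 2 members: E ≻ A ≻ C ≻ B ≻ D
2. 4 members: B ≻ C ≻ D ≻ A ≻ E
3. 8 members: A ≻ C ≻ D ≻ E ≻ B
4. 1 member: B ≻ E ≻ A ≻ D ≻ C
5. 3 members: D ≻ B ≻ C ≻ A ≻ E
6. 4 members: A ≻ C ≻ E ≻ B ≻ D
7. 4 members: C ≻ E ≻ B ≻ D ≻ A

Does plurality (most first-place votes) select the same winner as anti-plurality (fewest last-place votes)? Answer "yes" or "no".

no

Plurality — first-place votes: C 4, D 3, E 2, B 5, A 12. Winner: A.
Anti-plurality — last-place votes: C 1, D 6, E 7, B 8, A 4. Winner: C.
The two methods disagree.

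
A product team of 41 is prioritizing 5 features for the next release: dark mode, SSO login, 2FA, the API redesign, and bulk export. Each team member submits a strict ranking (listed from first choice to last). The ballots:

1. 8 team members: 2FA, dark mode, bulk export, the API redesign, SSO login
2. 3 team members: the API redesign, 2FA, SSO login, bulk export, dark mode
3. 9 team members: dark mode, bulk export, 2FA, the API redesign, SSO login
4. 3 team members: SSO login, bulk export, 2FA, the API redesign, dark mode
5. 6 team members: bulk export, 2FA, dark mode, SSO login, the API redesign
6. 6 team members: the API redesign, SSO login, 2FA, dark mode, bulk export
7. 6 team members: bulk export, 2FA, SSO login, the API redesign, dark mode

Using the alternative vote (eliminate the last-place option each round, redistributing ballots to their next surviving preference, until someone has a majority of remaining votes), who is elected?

Round 1: dark mode 9, SSO login 3, 2FA 8, the API redesign 9, bulk export 12. Eliminate SSO login.
Round 2: dark mode 9, 2FA 8, the API redesign 9, bulk export 15. Eliminate 2FA.
Round 3: dark mode 17, the API redesign 9, bulk export 15. Eliminate the API redesign.
Round 4: dark mode 23, bulk export 18. Dark mode has a majority.

dark mode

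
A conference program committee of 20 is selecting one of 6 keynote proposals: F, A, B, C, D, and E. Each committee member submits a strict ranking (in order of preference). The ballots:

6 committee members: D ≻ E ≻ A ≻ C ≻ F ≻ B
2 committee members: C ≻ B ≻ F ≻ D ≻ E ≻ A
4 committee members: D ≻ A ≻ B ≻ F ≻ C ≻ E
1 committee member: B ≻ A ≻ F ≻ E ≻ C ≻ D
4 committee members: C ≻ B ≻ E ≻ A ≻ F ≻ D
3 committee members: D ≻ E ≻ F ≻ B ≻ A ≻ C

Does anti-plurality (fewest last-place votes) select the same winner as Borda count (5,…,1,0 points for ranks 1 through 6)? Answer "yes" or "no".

no

Anti-plurality — last-place votes: F 0, A 2, B 6, C 3, D 5, E 4. Winner: F.
Borda — scores: F 36, A 49, B 47, C 47, D 69, E 52. Winner: D.
The two methods disagree.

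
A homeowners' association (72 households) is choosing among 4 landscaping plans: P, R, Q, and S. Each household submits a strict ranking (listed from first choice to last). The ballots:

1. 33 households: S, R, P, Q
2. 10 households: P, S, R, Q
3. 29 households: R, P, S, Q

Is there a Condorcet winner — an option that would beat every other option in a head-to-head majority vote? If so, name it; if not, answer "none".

Checking pairwise contests:
R beats P 62–10.
S beats R 43–29.
P beats Q 72–0.
P beats S 39–33.
Every option loses at least one head-to-head, so there is no Condorcet winner.

none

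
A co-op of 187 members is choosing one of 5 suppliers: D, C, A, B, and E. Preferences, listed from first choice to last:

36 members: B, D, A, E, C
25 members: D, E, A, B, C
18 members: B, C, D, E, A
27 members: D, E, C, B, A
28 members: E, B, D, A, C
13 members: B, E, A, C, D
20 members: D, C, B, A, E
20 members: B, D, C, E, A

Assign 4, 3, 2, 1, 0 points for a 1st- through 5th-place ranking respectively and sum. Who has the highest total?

D

D: 36·3 + 25·4 + 18·2 + 27·4 + 28·2 + 13·0 + 20·4 + 20·3 = 548
C: 36·0 + 25·0 + 18·3 + 27·2 + 28·0 + 13·1 + 20·3 + 20·2 = 221
A: 36·2 + 25·2 + 18·0 + 27·0 + 28·1 + 13·2 + 20·1 + 20·0 = 196
B: 36·4 + 25·1 + 18·4 + 27·1 + 28·3 + 13·4 + 20·2 + 20·4 = 524
E: 36·1 + 25·3 + 18·1 + 27·3 + 28·4 + 13·3 + 20·0 + 20·1 = 381
D has the highest Borda score (548).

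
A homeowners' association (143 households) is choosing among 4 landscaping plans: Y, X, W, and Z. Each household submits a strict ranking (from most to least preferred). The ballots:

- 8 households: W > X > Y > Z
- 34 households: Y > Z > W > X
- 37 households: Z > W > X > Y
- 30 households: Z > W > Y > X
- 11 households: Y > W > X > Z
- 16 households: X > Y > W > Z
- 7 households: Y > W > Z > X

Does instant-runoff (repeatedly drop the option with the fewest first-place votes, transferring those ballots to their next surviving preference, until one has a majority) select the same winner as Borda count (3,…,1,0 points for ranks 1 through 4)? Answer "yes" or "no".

no

Instant-runoff — R1 Y 52, X 16, W 8, Z 67 (W out); R2 Y 52, X 24, Z 67 (X out); R3 Y 76, Z 67 (Y winner). Winner: Y.
Borda — scores: Y 226, X 112, W 244, Z 276. Winner: Z.
The two methods disagree.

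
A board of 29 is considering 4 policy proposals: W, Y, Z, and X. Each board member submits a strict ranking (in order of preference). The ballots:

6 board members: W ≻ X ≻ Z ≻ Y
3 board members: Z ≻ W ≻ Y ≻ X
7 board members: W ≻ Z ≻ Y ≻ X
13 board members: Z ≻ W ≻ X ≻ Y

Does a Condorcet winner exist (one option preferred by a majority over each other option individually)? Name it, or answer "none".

Z

Z vs W: 16–13 for Z.
Z vs Y: 29–0 for Z.
Z vs X: 23–6 for Z.
Z beats every other option head-to-head.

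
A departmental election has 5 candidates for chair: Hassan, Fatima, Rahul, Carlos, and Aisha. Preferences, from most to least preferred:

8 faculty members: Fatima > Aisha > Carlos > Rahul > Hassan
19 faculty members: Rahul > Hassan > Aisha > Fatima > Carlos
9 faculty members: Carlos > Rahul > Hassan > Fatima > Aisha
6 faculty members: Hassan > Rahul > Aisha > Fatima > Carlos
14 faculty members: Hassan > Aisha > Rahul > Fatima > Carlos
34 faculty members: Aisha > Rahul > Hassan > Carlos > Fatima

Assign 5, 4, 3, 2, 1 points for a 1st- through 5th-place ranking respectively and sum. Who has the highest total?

Rahul

Hassan: 8·1 + 19·4 + 9·3 + 6·5 + 14·5 + 34·3 = 313
Fatima: 8·5 + 19·2 + 9·2 + 6·2 + 14·2 + 34·1 = 170
Rahul: 8·2 + 19·5 + 9·4 + 6·4 + 14·3 + 34·4 = 349
Carlos: 8·3 + 19·1 + 9·5 + 6·1 + 14·1 + 34·2 = 176
Aisha: 8·4 + 19·3 + 9·1 + 6·3 + 14·4 + 34·5 = 342
Rahul has the highest Borda score (349).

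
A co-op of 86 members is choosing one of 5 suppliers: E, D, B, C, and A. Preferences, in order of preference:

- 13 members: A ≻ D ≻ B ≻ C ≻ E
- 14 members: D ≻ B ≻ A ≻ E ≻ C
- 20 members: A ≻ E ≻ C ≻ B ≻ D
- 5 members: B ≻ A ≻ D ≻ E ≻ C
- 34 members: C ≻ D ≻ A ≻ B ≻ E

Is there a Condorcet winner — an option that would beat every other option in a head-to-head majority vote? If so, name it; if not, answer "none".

none

Checking pairwise contests:
D beats E 66–20.
C beats D 54–32.
D beats B 61–25.
A beats C 52–34.
D beats A 48–38.
Every option loses at least one head-to-head, so there is no Condorcet winner.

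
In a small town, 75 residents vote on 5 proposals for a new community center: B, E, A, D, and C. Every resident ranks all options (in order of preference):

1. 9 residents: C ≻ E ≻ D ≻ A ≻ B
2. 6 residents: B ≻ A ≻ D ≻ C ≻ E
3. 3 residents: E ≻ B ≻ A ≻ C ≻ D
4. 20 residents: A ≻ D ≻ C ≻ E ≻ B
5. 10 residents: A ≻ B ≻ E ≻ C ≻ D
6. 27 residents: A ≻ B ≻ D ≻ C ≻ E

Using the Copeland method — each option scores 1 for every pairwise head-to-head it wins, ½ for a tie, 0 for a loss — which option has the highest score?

B: beats E, D, and C; loses to A → score 3.
E: loses to B, A, D, and C → score 0.
A: beats B, E, D, and C → score 4.
D: beats E and C; loses to B and A → score 2.
C: beats E; loses to B, A, and D → score 1.
A has the best pairwise record.

A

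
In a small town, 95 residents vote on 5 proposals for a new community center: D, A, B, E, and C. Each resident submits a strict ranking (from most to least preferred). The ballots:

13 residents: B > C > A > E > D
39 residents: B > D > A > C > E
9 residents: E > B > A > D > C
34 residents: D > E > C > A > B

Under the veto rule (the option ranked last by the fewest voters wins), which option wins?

Last-place votes: D 13, A 0, B 34, E 39, C 9.
A is ranked last by the fewest voters, so A wins.

A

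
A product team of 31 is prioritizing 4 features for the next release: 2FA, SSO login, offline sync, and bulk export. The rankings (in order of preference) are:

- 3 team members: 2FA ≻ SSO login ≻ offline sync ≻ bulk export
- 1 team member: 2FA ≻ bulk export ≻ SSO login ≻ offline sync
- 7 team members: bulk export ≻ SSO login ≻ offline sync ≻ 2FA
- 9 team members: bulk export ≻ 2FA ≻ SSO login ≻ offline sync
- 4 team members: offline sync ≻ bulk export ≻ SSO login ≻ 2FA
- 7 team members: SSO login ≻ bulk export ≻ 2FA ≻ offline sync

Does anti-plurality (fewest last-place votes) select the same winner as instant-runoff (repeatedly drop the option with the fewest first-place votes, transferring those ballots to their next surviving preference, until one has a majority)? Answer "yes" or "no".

no

Anti-plurality — last-place votes: 2FA 11, SSO login 0, offline sync 17, bulk export 3. Winner: SSO login.
Instant-runoff — R1 2FA 4, SSO login 7, offline sync 4, bulk export 16 (bulk export winner). Winner: bulk export.
The two methods disagree.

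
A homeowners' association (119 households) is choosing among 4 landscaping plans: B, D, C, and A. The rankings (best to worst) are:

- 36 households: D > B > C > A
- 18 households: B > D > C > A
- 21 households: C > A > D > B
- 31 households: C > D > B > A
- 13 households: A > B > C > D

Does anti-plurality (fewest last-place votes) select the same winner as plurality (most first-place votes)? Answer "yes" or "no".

yes

Anti-plurality — last-place votes: B 21, D 13, C 0, A 85. Winner: C.
Plurality — first-place votes: B 18, D 36, C 52, A 13. Winner: C.
The two methods agree.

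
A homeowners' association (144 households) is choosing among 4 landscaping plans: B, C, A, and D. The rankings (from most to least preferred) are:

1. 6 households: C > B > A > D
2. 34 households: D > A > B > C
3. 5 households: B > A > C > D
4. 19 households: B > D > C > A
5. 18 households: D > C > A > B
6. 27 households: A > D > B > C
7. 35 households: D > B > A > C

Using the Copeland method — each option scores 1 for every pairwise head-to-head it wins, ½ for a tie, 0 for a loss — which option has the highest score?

B: beats C; loses to A and D → score 1.
C: loses to B, A, and D → score 0.
A: beats B and C; loses to D → score 2.
D: beats B, C, and A → score 3.
D has the best pairwise record.

D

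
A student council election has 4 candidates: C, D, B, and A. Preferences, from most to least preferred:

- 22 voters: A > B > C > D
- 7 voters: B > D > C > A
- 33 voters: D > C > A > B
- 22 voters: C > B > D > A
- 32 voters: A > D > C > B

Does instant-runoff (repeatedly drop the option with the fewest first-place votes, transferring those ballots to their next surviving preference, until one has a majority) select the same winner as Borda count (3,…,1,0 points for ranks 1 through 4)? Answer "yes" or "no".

Instant-runoff — R1 C 22, D 33, B 7, A 54 (B out); R2 C 22, D 40, A 54 (C out); R3 D 62, A 54 (D winner). Winner: D.
Borda — scores: C 193, D 199, B 109, A 195. Winner: D.
The two methods agree.

yes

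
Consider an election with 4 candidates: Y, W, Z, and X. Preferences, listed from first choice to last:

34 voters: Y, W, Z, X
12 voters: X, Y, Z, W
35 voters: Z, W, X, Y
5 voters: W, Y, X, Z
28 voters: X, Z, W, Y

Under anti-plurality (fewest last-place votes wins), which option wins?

Last-place votes: Y 63, W 12, Z 5, X 34.
Z is ranked last by the fewest voters, so Z wins.

Z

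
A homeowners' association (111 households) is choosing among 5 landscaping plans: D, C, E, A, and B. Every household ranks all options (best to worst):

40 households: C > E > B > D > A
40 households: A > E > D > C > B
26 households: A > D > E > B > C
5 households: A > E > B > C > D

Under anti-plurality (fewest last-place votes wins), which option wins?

E

Last-place votes: D 5, C 26, E 0, A 40, B 40.
E is ranked last by the fewest voters, so E wins.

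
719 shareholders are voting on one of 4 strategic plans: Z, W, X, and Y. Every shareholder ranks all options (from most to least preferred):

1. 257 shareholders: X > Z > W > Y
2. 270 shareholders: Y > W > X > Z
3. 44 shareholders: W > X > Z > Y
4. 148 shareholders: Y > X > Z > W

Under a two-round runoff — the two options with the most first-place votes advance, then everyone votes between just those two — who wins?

Round 1 first-place votes: Z 0, W 44, X 257, Y 418.
Y and X advance.
Runoff: Y is preferred to X by 418 voters; X by 301.
Y wins the runoff.

Y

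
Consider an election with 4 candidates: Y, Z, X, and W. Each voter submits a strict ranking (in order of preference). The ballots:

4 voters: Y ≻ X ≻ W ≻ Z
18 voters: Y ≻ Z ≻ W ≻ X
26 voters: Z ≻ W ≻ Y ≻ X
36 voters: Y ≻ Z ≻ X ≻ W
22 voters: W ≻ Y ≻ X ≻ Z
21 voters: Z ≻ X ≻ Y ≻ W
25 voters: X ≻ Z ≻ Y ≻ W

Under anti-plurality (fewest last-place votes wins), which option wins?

Y

Last-place votes: Y 0, Z 26, X 44, W 82.
Y is ranked last by the fewest voters, so Y wins.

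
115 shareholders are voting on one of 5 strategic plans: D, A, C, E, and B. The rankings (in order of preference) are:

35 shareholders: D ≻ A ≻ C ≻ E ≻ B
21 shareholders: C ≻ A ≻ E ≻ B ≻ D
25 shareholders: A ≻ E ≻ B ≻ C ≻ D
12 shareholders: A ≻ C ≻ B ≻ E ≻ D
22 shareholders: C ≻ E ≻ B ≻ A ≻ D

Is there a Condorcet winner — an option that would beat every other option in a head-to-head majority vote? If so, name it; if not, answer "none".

A

A vs D: 80–35 for A.
A vs C: 72–43 for A.
A vs E: 93–22 for A.
A vs B: 93–22 for A.
A beats every other option head-to-head.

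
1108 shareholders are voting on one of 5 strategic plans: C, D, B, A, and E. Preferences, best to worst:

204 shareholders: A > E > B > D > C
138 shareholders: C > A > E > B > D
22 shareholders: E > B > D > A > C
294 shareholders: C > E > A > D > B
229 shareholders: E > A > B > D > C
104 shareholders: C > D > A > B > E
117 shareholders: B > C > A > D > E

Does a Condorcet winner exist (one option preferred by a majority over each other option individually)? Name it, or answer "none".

none

Checking pairwise contests:
B beats C 572–536.
C beats D 653–455.
A beats B 969–139.
C beats A 653–455.
C beats E 653–455.
Every option loses at least one head-to-head, so there is no Condorcet winner.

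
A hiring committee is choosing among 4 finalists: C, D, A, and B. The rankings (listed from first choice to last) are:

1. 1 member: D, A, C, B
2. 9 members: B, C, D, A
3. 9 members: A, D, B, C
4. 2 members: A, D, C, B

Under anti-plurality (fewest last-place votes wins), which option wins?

Last-place votes: C 9, D 0, A 9, B 3.
D is ranked last by the fewest voters, so D wins.

D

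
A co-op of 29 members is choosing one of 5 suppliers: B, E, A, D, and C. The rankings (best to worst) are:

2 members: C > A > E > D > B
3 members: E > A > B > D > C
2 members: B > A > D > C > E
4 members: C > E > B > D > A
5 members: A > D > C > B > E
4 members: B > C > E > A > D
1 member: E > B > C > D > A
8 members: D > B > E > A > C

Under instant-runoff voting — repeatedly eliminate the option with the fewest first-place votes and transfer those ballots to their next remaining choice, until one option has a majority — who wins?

B

Round 1: B 6, E 4, A 5, D 8, C 6. Eliminate E.
Round 2: B 7, A 8, D 8, C 6. Eliminate C.
Round 3: B 11, A 10, D 8. Eliminate D.
Round 4: B 19, A 10. B has a majority.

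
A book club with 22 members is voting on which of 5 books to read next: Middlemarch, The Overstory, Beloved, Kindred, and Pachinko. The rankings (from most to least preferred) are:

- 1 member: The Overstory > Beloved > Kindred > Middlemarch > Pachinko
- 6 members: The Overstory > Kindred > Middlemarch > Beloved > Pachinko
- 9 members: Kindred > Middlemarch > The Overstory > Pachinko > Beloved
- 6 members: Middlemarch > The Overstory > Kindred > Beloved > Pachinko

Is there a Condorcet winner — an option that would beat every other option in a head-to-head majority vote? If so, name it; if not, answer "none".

none

Checking pairwise contests:
Kindred beats Middlemarch 16–6.
Middlemarch beats The Overstory 15–7.
Middlemarch beats Beloved 21–1.
The Overstory beats Kindred 13–9.
Middlemarch beats Pachinko 22–0.
Every option loses at least one head-to-head, so there is no Condorcet winner.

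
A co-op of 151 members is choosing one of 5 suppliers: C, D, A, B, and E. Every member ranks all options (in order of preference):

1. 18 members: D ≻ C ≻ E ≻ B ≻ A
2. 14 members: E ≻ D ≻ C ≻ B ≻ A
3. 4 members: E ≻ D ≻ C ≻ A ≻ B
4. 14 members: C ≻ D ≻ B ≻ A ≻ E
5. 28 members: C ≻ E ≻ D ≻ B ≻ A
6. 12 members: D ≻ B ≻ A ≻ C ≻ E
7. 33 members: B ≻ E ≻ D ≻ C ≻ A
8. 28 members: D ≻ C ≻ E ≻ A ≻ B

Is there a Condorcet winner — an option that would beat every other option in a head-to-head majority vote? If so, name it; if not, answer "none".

Checking pairwise contests:
D beats C 109–42.
E beats D 79–72.
C beats A 139–12.
C beats B 106–45.
C beats E 100–51.
Every option loses at least one head-to-head, so there is no Condorcet winner.

none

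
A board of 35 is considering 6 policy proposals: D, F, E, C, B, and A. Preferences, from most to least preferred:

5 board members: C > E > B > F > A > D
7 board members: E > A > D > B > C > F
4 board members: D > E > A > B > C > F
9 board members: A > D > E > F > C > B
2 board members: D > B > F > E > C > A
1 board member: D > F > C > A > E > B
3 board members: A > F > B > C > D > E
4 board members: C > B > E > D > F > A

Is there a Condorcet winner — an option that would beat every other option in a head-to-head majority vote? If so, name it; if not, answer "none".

Checking pairwise contests:
A beats D 24–11.
D beats F 27–8.
D beats E 19–16.
D beats C 23–12.
D beats B 23–12.
E beats A 22–13.
Every option loses at least one head-to-head, so there is no Condorcet winner.

none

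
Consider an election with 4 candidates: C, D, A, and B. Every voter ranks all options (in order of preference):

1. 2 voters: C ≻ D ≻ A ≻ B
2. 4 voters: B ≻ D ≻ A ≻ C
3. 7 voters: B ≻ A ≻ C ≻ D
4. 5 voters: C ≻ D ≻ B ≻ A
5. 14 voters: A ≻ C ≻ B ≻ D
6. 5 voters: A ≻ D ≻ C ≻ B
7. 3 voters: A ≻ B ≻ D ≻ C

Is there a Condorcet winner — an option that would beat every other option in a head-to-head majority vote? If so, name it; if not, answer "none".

A vs C: 33–7 for A.
A vs D: 29–11 for A.
A vs B: 24–16 for A.
A beats every other option head-to-head.

A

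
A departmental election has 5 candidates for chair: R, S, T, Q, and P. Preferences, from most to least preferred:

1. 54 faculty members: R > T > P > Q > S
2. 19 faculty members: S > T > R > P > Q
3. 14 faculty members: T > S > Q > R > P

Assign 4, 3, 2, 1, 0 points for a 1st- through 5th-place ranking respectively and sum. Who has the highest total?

T

R: 54·4 + 19·2 + 14·1 = 268
S: 54·0 + 19·4 + 14·3 = 118
T: 54·3 + 19·3 + 14·4 = 275
Q: 54·1 + 19·0 + 14·2 = 82
P: 54·2 + 19·1 + 14·0 = 127
T has the highest Borda score (275).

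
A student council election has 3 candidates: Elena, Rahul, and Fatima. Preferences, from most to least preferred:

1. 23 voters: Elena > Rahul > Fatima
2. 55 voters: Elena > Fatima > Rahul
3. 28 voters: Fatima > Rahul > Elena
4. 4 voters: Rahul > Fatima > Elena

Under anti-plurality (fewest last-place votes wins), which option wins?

Last-place votes: Elena 32, Rahul 55, Fatima 23.
Fatima is ranked last by the fewest voters, so Fatima wins.

Fatima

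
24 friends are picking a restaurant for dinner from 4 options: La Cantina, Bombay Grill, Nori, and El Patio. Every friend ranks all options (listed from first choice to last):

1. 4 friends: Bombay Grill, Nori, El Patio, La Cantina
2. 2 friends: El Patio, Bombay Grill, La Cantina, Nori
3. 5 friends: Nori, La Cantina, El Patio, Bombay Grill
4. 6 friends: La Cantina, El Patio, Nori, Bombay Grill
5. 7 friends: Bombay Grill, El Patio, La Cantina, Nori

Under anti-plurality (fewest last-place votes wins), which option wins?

El Patio

Last-place votes: La Cantina 4, Bombay Grill 11, Nori 9, El Patio 0.
El Patio is ranked last by the fewest voters, so El Patio wins.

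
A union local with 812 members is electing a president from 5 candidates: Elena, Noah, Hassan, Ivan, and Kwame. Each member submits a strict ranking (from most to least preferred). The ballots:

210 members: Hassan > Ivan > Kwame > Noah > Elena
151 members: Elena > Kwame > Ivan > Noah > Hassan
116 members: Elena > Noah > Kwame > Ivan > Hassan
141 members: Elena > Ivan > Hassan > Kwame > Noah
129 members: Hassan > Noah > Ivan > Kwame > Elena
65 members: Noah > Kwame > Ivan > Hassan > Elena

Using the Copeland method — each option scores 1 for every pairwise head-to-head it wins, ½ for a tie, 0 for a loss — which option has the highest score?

Elena

Elena: beats Noah, Hassan, Ivan, and Kwame → score 4.
Noah: loses to Elena, Hassan, Ivan, and Kwame → score 0.
Hassan: beats Noah and Kwame; loses to Elena and Ivan → score 2.
Ivan: beats Noah, Hassan, and Kwame; loses to Elena → score 3.
Kwame: beats Noah; loses to Elena, Hassan, and Ivan → score 1.
Elena has the best pairwise record.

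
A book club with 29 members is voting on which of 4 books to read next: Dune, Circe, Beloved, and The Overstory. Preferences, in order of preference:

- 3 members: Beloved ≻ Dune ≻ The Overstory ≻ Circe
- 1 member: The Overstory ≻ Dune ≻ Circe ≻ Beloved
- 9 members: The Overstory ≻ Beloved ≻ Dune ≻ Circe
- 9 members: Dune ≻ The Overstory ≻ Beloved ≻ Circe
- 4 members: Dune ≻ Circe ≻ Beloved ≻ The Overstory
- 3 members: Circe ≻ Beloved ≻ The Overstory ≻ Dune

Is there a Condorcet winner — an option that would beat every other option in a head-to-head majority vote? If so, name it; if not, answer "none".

Checking pairwise contests:
Beloved beats Dune 15–14.
Dune beats Circe 26–3.
The Overstory beats Beloved 19–10.
Dune beats The Overstory 16–13.
Every option loses at least one head-to-head, so there is no Condorcet winner.

none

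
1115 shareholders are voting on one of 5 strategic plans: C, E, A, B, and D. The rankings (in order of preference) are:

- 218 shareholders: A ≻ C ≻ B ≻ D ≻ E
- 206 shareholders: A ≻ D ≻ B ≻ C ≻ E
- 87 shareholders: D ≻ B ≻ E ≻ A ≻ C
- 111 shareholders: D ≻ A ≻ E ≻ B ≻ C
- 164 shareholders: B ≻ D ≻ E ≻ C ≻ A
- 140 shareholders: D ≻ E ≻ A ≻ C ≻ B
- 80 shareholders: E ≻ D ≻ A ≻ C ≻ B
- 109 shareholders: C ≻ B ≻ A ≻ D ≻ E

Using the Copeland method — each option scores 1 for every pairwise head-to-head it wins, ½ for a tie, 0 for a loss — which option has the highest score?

C: loses to E, A, B, and D → score 0.
E: beats C; loses to A, B, and D → score 1.
A: beats C, E, and B; loses to D → score 3.
B: beats C and E; loses to A and D → score 2.
D: beats C, E, A, and B → score 4.
D has the best pairwise record.

D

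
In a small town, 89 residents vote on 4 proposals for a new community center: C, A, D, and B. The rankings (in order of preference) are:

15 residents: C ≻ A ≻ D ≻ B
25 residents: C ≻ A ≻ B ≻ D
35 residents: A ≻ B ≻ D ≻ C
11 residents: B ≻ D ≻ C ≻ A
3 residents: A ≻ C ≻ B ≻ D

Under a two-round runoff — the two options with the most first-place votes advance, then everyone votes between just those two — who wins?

Round 1 first-place votes: C 40, A 38, D 0, B 11.
C and A advance.
Runoff: C is preferred to A by 51 voters; A by 38.
C wins the runoff.

C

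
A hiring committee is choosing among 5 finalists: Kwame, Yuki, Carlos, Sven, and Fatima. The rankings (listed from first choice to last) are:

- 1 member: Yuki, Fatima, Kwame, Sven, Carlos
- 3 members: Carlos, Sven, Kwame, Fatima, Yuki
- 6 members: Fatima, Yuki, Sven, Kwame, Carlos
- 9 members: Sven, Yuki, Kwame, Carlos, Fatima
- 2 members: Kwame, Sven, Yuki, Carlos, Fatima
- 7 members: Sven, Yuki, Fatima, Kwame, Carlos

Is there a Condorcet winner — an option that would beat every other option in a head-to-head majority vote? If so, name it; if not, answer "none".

Sven vs Kwame: 25–3 for Sven.
Sven vs Yuki: 21–7 for Sven.
Sven vs Carlos: 25–3 for Sven.
Sven vs Fatima: 21–7 for Sven.
Sven beats every other option head-to-head.

Sven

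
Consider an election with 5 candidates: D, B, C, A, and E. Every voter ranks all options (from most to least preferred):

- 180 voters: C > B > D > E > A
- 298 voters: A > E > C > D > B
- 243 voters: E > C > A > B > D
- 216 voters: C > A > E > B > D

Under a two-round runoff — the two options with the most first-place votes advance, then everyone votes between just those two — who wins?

Round 1 first-place votes: D 0, B 0, C 396, A 298, E 243.
C and A advance.
Runoff: C is preferred to A by 639 voters; A by 298.
C wins the runoff.

C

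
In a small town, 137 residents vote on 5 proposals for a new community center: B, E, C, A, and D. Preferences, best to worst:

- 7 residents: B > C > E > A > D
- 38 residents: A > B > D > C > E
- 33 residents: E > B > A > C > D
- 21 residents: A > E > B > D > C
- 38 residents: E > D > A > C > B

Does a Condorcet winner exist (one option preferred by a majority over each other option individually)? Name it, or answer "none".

E vs B: 92–45 for E.
E vs C: 92–45 for E.
E vs A: 78–59 for E.
E vs D: 99–38 for E.
E beats every other option head-to-head.

E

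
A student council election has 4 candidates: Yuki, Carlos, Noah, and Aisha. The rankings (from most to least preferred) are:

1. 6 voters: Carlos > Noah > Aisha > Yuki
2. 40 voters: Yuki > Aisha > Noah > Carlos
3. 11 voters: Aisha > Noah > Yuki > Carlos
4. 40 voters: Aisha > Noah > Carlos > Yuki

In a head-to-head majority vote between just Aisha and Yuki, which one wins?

Aisha

Voters preferring Aisha to Yuki: 57; preferring Yuki to Aisha: 40.
Aisha wins the head-to-head.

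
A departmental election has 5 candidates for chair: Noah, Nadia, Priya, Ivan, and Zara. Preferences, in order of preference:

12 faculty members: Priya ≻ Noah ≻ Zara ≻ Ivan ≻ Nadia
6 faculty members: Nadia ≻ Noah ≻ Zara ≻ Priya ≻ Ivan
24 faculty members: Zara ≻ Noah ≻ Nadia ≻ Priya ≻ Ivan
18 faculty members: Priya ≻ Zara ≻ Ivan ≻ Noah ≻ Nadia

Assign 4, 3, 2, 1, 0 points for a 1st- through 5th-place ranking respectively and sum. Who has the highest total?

Zara

Noah: 12·3 + 6·3 + 24·3 + 18·1 = 144
Nadia: 12·0 + 6·4 + 24·2 + 18·0 = 72
Priya: 12·4 + 6·1 + 24·1 + 18·4 = 150
Ivan: 12·1 + 6·0 + 24·0 + 18·2 = 48
Zara: 12·2 + 6·2 + 24·4 + 18·3 = 186
Zara has the highest Borda score (186).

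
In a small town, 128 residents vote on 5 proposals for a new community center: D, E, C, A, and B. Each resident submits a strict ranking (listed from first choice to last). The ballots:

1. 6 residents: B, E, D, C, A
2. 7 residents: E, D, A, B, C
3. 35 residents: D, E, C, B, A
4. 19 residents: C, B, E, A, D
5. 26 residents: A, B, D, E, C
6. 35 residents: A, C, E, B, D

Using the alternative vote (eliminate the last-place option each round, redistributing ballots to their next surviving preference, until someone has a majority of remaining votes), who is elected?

A

Round 1: D 35, E 7, C 19, A 61, B 6. Eliminate B.
Round 2: D 35, E 13, C 19, A 61. Eliminate E.
Round 3: D 48, C 19, A 61. Eliminate C.
Round 4: D 48, A 80. A has a majority.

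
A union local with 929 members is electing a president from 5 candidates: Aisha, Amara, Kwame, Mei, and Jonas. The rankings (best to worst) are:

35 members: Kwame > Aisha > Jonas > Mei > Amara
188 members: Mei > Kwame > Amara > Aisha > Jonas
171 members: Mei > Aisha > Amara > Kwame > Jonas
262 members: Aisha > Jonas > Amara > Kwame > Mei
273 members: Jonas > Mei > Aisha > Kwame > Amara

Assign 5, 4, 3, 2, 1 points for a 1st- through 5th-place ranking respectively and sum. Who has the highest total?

Aisha: 35·4 + 188·2 + 171·4 + 262·5 + 273·3 = 3329
Amara: 35·1 + 188·3 + 171·3 + 262·3 + 273·1 = 2171
Kwame: 35·5 + 188·4 + 171·2 + 262·2 + 273·2 = 2339
Mei: 35·2 + 188·5 + 171·5 + 262·1 + 273·4 = 3219
Jonas: 35·3 + 188·1 + 171·1 + 262·4 + 273·5 = 2877
Aisha has the highest Borda score (3329).

Aisha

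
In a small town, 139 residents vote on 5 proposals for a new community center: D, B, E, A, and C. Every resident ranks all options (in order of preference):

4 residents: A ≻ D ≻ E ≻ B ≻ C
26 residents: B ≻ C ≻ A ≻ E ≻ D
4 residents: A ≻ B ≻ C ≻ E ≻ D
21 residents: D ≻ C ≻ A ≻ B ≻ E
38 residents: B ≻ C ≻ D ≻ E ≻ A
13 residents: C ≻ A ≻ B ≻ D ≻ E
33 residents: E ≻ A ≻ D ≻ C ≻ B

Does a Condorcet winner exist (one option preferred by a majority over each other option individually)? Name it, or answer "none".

none

Checking pairwise contests:
B beats D 81–58.
A beats B 75–64.
D beats E 76–63.
E beats A 71–68.
B beats C 72–67.
Every option loses at least one head-to-head, so there is no Condorcet winner.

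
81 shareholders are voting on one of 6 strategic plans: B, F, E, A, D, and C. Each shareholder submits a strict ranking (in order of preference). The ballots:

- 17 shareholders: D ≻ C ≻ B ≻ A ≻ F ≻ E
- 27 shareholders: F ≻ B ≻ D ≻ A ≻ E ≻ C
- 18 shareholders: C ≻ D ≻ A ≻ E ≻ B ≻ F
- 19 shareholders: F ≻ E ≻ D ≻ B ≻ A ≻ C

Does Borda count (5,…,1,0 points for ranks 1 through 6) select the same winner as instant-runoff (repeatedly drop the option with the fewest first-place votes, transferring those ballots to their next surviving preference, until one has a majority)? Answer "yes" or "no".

no

Borda — scores: B 215, F 247, E 139, A 161, D 295, C 158. Winner: D.
Instant-runoff — R1 B 0, F 46, E 0, A 0, D 17, C 18 (F winner). Winner: F.
The two methods disagree.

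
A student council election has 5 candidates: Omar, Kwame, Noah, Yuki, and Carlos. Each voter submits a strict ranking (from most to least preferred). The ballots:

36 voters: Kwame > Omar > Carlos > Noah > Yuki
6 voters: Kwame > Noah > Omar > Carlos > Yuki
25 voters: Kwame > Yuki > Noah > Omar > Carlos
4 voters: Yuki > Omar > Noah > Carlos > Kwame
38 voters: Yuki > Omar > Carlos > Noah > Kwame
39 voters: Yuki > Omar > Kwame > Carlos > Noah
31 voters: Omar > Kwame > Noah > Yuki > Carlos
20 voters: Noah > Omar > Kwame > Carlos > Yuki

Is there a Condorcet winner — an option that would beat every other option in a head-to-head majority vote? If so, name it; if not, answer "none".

none

Checking pairwise contests:
Yuki beats Omar 106–93.
Omar beats Kwame 132–67.
Omar beats Noah 148–51.
Kwame beats Yuki 118–81.
Omar beats Carlos 199–0.
Every option loses at least one head-to-head, so there is no Condorcet winner.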